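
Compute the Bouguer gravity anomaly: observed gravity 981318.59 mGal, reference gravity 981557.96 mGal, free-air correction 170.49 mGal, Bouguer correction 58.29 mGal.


BA = g_obs - g_ref + FAC - BC
= 981318.59 - 981557.96 + 170.49 - 58.29
= -127.17 mGal

-127.17


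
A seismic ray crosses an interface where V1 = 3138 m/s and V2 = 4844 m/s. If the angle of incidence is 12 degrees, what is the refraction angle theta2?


sin(theta1) = sin(12 deg) = 0.207912
sin(theta2) = V2/V1 * sin(theta1) = 4844/3138 * 0.207912 = 0.320945
theta2 = arcsin(0.320945) = 18.7201 degrees

18.7201


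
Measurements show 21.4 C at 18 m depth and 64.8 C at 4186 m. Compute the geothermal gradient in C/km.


dT = 64.8 - 21.4 = 43.4 C
dz = 4186 - 18 = 4168 m
gradient = dT/dz * 1000 = 43.4/4168 * 1000 = 10.4127 C/km

10.4127


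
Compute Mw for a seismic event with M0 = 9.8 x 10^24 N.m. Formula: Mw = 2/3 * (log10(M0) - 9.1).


log10(M0) = log10(9.8 x 10^24) = 24.9912
Mw = 2/3 * (24.9912 - 9.1)
= 2/3 * 15.8912
= 10.59

10.59


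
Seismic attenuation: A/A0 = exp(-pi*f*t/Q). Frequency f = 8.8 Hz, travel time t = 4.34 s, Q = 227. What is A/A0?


pi*f*t/Q = pi*8.8*4.34/227 = 0.528563
A/A0 = exp(-0.528563) = 0.589452

0.589452


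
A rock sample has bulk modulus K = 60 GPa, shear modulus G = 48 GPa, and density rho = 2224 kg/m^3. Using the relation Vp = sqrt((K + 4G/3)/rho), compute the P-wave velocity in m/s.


First compute the effective modulus:
K + 4G/3 = 60e9 + 4*48e9/3 = 124000000000.0 Pa
Then divide by density:
124000000000.0 / 2224 = 55755395.6835 Pa/(kg/m^3)
Take the square root:
Vp = sqrt(55755395.6835) = 7466.95 m/s

7466.95


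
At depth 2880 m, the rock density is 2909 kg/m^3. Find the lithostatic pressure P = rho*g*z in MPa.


P = rho * g * z / 1e6
= 2909 * 9.81 * 2880 / 1e6
= 82187395.2 / 1e6
= 82.1874 MPa

82.1874


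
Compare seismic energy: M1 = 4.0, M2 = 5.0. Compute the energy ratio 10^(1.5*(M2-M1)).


M2 - M1 = 5.0 - 4.0 = 1.0
1.5 * 1.0 = 1.5
ratio = 10^1.5 = 31.62

31.62


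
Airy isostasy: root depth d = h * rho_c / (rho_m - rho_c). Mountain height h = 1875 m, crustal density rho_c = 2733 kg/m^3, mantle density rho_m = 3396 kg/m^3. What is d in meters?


rho_m - rho_c = 3396 - 2733 = 663
d = 1875 * 2733 / 663
= 5124375 / 663
= 7729.07 m

7729.07


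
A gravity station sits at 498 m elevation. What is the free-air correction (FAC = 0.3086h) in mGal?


FAC = 0.3086 * h
= 0.3086 * 498
= 153.6828 mGal

153.6828


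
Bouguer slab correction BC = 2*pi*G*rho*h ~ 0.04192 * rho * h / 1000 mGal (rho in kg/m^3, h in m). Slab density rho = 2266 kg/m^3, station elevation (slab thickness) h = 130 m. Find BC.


BC = 0.04192 * rho * h / 1000
= 0.04192 * 2266 * 130 / 1000
= 12.3488 mGal

12.3488


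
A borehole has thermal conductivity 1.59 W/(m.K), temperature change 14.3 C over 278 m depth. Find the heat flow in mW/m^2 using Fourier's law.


q = k * dT / dz * 1000
= 1.59 * 14.3 / 278 * 1000
= 0.081788 * 1000
= 81.7878 mW/m^2

81.7878


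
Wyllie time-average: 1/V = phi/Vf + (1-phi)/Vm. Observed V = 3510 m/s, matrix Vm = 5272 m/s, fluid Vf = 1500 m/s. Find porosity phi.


1/V - 1/Vm = 1/3510 - 1/5272 = 9.522e-05
1/Vf - 1/Vm = 1/1500 - 1/5272 = 0.00047699
phi = 9.522e-05 / 0.00047699 = 0.1996

0.1996


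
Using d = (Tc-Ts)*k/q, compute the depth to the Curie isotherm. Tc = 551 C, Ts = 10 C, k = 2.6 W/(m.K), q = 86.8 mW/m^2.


T_Curie - T_surf = 551 - 10 = 541 C
Convert q to W/m^2: 86.8 mW/m^2 = 0.0868 W/m^2
d = 541 * 2.6 / 0.0868 = 16205.07 m

16205.07


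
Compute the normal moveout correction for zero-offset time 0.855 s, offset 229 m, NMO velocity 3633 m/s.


x/Vnmo = 229/3633 = 0.063033
(x/Vnmo)^2 = 0.003973
t0^2 = 0.731025
sqrt(0.731025 + 0.003973) = 0.85732
dt = 0.85732 - 0.855 = 0.00232

0.00232


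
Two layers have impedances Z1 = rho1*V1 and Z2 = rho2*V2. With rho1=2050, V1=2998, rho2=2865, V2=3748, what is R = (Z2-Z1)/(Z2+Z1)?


Z1 = 2050 * 2998 = 6145900
Z2 = 2865 * 3748 = 10738020
R = (10738020 - 6145900) / (10738020 + 6145900) = 4592120 / 16883920 = 0.272

0.272


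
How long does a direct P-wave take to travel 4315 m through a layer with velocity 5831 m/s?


t = x / V
= 4315 / 5831
= 0.74 s

0.74


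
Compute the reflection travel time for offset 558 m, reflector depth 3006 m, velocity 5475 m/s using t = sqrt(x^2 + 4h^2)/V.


x^2 + 4h^2 = 558^2 + 4*3006^2 = 311364 + 36144144 = 36455508
sqrt(36455508) = 6037.8397
t = 6037.8397 / 5475 = 1.1028 s

1.1028


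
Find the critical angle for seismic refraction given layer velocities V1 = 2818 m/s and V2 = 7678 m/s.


V1/V2 = 2818/7678 = 0.367023
theta_c = arcsin(0.367023) = 21.5321 degrees

21.5321


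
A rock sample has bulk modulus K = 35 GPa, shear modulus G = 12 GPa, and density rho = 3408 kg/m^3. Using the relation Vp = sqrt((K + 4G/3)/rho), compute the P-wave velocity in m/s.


First compute the effective modulus:
K + 4G/3 = 35e9 + 4*12e9/3 = 51000000000.0 Pa
Then divide by density:
51000000000.0 / 3408 = 14964788.7324 Pa/(kg/m^3)
Take the square root:
Vp = sqrt(14964788.7324) = 3868.43 m/s

3868.43


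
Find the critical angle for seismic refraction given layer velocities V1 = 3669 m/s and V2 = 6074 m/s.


V1/V2 = 3669/6074 = 0.60405
theta_c = arcsin(0.60405) = 37.1605 degrees

37.1605


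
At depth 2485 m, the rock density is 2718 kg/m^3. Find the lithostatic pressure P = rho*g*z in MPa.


P = rho * g * z / 1e6
= 2718 * 9.81 * 2485 / 1e6
= 66258996.3 / 1e6
= 66.259 MPa

66.259


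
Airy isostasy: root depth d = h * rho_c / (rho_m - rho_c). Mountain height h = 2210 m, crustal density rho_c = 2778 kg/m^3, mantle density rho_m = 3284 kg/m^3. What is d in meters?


rho_m - rho_c = 3284 - 2778 = 506
d = 2210 * 2778 / 506
= 6139380 / 506
= 12133.16 m

12133.16


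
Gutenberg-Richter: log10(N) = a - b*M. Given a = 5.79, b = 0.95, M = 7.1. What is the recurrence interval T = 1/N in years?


log10(N) = 5.79 - 0.95*7.1 = -0.955
N = 10^-0.955 = 0.110917
T = 1/N = 1/0.110917 = 9.0157 years

9.0157


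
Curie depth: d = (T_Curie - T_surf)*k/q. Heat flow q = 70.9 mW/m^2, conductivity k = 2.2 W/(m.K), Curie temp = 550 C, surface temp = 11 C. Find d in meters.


T_Curie - T_surf = 550 - 11 = 539 C
Convert q to W/m^2: 70.9 mW/m^2 = 0.0709 W/m^2
d = 539 * 2.2 / 0.0709 = 16724.96 m

16724.96


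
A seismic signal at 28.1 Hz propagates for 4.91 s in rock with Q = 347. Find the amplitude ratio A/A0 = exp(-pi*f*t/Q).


pi*f*t/Q = pi*28.1*4.91/347 = 1.249132
A/A0 = exp(-1.249132) = 0.286754

0.286754


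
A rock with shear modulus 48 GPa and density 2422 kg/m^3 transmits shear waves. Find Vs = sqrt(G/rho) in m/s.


Convert G to Pa: G = 48e9 Pa
Compute G/rho = 48e9 / 2422 = 19818331.9571
Vs = sqrt(19818331.9571) = 4451.78 m/s

4451.78


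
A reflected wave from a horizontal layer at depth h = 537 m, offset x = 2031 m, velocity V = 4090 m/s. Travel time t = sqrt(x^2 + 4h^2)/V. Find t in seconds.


x^2 + 4h^2 = 2031^2 + 4*537^2 = 4124961 + 1153476 = 5278437
sqrt(5278437) = 2297.4849
t = 2297.4849 / 4090 = 0.5617 s

0.5617


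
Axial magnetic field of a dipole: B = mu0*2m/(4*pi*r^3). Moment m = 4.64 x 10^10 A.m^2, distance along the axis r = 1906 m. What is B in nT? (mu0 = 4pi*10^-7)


m = 4.64 x 10^10 = 46400000000 A.m^2
2m = 92800000000 A.m^2
r^3 = 1906^3 = 6924185416
B = (4pi*10^-7) * 92800000000 / (4*pi * 6924185416) * 1e9
= 116615.919301 / 87011880140.0 * 1e9
= 1340.2299 nT

1340.2299


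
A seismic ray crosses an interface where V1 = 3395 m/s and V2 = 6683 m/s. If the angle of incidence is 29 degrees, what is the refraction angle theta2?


sin(theta1) = sin(29 deg) = 0.48481
sin(theta2) = V2/V1 * sin(theta1) = 6683/3395 * 0.48481 = 0.95434
theta2 = arcsin(0.95434) = 72.619 degrees

72.619


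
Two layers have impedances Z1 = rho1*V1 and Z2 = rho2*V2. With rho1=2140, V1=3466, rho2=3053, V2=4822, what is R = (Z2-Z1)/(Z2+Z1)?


Z1 = 2140 * 3466 = 7417240
Z2 = 3053 * 4822 = 14721566
R = (14721566 - 7417240) / (14721566 + 7417240) = 7304326 / 22138806 = 0.3299

0.3299


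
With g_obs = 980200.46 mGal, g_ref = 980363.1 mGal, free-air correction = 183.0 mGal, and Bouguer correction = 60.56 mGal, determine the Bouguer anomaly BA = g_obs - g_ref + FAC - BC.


BA = g_obs - g_ref + FAC - BC
= 980200.46 - 980363.1 + 183.0 - 60.56
= -40.2 mGal

-40.2


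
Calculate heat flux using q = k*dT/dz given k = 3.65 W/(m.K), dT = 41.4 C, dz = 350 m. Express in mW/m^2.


q = k * dT / dz * 1000
= 3.65 * 41.4 / 350 * 1000
= 0.431743 * 1000
= 431.7429 mW/m^2

431.7429


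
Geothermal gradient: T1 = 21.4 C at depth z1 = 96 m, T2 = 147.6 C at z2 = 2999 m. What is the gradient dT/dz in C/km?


dT = 147.6 - 21.4 = 126.2 C
dz = 2999 - 96 = 2903 m
gradient = dT/dz * 1000 = 126.2/2903 * 1000 = 43.4723 C/km

43.4723


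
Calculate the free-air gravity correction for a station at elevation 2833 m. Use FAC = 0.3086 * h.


FAC = 0.3086 * h
= 0.3086 * 2833
= 874.2638 mGal

874.2638


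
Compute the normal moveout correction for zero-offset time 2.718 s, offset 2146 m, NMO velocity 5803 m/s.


x/Vnmo = 2146/5803 = 0.369809
(x/Vnmo)^2 = 0.136758
t0^2 = 7.387524
sqrt(7.387524 + 0.136758) = 2.743043
dt = 2.743043 - 2.718 = 0.025043

0.025043


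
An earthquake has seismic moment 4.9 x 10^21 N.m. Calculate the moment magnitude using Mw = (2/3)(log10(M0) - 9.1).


log10(M0) = log10(4.9 x 10^21) = 21.6902
Mw = 2/3 * (21.6902 - 9.1)
= 2/3 * 12.5902
= 8.39

8.39


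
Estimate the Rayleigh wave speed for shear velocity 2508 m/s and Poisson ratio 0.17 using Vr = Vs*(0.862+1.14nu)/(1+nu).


Numerator factor = 0.862 + 1.14*0.17 = 1.0558
Denominator = 1 + 0.17 = 1.17
Vr = 2508 * 1.0558 / 1.17 = 2263.2 m/s

2263.2


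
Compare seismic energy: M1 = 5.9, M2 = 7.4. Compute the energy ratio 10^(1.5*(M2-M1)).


M2 - M1 = 7.4 - 5.9 = 1.5
1.5 * 1.5 = 2.25
ratio = 10^2.25 = 177.83

177.83


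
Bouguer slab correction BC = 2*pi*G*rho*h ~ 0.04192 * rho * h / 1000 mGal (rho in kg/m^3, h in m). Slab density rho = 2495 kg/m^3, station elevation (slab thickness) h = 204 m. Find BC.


BC = 0.04192 * rho * h / 1000
= 0.04192 * 2495 * 204 / 1000
= 21.3364 mGal

21.3364


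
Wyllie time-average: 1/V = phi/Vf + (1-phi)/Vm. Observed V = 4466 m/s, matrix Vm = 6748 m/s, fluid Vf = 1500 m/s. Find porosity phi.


1/V - 1/Vm = 1/4466 - 1/6748 = 7.572e-05
1/Vf - 1/Vm = 1/1500 - 1/6748 = 0.00051847
phi = 7.572e-05 / 0.00051847 = 0.146

0.146


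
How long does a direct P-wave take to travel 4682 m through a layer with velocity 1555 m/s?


t = x / V
= 4682 / 1555
= 3.0109 s

3.0109


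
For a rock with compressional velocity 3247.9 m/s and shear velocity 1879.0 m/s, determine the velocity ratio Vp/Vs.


Vp/Vs = 3247.9 / 1879.0
= 1.7285

1.7285


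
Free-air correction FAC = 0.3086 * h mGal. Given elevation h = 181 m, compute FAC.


FAC = 0.3086 * h
= 0.3086 * 181
= 55.8566 mGal

55.8566


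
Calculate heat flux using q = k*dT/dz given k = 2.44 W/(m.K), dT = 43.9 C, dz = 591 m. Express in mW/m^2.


q = k * dT / dz * 1000
= 2.44 * 43.9 / 591 * 1000
= 0.181245 * 1000
= 181.2453 mW/m^2

181.2453


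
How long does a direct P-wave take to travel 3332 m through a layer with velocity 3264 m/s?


t = x / V
= 3332 / 3264
= 1.0208 s

1.0208


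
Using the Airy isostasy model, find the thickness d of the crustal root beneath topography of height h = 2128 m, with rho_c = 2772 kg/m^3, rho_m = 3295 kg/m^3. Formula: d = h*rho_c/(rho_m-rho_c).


rho_m - rho_c = 3295 - 2772 = 523
d = 2128 * 2772 / 523
= 5898816 / 523
= 11278.81 m

11278.81


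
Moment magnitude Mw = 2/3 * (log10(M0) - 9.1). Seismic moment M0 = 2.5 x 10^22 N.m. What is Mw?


log10(M0) = log10(2.5 x 10^22) = 22.3979
Mw = 2/3 * (22.3979 - 9.1)
= 2/3 * 13.2979
= 8.87

8.87


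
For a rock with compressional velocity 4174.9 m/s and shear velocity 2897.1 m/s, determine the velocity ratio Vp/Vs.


Vp/Vs = 4174.9 / 2897.1
= 1.4411

1.4411


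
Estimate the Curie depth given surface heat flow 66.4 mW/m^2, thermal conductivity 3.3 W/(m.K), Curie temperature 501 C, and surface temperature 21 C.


T_Curie - T_surf = 501 - 21 = 480 C
Convert q to W/m^2: 66.4 mW/m^2 = 0.0664 W/m^2
d = 480 * 3.3 / 0.0664 = 23855.42 m

23855.42


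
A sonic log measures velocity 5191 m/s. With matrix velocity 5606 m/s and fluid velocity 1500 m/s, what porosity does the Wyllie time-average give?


1/V - 1/Vm = 1/5191 - 1/5606 = 1.426e-05
1/Vf - 1/Vm = 1/1500 - 1/5606 = 0.00048829
phi = 1.426e-05 / 0.00048829 = 0.0292

0.0292


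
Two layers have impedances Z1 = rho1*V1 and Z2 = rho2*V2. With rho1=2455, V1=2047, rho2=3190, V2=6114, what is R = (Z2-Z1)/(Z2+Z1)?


Z1 = 2455 * 2047 = 5025385
Z2 = 3190 * 6114 = 19503660
R = (19503660 - 5025385) / (19503660 + 5025385) = 14478275 / 24529045 = 0.5903

0.5903


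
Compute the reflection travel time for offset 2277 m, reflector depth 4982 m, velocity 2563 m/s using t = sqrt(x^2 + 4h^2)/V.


x^2 + 4h^2 = 2277^2 + 4*4982^2 = 5184729 + 99281296 = 104466025
sqrt(104466025) = 10220.8622
t = 10220.8622 / 2563 = 3.9879 s

3.9879


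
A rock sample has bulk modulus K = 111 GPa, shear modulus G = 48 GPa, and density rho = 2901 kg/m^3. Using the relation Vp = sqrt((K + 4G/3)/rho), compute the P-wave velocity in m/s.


First compute the effective modulus:
K + 4G/3 = 111e9 + 4*48e9/3 = 175000000000.0 Pa
Then divide by density:
175000000000.0 / 2901 = 60324026.1979 Pa/(kg/m^3)
Take the square root:
Vp = sqrt(60324026.1979) = 7766.85 m/s

7766.85


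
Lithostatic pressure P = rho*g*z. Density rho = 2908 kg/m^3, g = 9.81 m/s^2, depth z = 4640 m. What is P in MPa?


P = rho * g * z / 1e6
= 2908 * 9.81 * 4640 / 1e6
= 132367507.2 / 1e6
= 132.3675 MPa

132.3675


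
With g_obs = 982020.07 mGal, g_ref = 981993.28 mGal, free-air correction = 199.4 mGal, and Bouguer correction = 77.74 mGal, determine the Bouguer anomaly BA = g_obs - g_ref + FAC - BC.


BA = g_obs - g_ref + FAC - BC
= 982020.07 - 981993.28 + 199.4 - 77.74
= 148.45 mGal

148.45


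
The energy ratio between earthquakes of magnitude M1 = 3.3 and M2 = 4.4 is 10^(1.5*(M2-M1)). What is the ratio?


M2 - M1 = 4.4 - 3.3 = 1.1
1.5 * 1.1 = 1.65
ratio = 10^1.65 = 44.67

44.67


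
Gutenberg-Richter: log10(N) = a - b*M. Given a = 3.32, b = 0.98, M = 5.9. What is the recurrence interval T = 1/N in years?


log10(N) = 3.32 - 0.98*5.9 = -2.462
N = 10^-2.462 = 0.003451
T = 1/N = 1/0.003451 = 289.7344 years

289.7344


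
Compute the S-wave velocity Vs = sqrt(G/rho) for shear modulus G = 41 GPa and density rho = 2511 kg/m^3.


Convert G to Pa: G = 41e9 Pa
Compute G/rho = 41e9 / 2511 = 16328156.1131
Vs = sqrt(16328156.1131) = 4040.81 m/s

4040.81


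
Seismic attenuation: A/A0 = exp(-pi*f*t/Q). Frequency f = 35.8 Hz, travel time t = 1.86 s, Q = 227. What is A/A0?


pi*f*t/Q = pi*35.8*1.86/227 = 0.921552
A/A0 = exp(-0.921552) = 0.397901

0.397901


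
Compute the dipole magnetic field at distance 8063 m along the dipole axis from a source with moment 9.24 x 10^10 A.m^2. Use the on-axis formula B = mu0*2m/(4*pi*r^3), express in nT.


m = 9.24 x 10^10 = 92400000000 A.m^2
2m = 184800000000 A.m^2
r^3 = 8063^3 = 524191506047
B = (4pi*10^-7) * 184800000000 / (4*pi * 524191506047) * 1e9
= 232226.528953 / 6587184737885.7 * 1e9
= 35.2543 nT

35.2543


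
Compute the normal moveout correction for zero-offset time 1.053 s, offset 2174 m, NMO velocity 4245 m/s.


x/Vnmo = 2174/4245 = 0.512132
(x/Vnmo)^2 = 0.262279
t0^2 = 1.108809
sqrt(1.108809 + 0.262279) = 1.170935
dt = 1.170935 - 1.053 = 0.117935

0.117935


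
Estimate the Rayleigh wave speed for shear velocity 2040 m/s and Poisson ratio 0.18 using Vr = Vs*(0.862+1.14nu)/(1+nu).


Numerator factor = 0.862 + 1.14*0.18 = 1.0672
Denominator = 1 + 0.18 = 1.18
Vr = 2040 * 1.0672 / 1.18 = 1844.99 m/s

1844.99


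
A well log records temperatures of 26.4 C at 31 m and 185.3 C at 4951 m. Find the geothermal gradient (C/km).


dT = 185.3 - 26.4 = 158.9 C
dz = 4951 - 31 = 4920 m
gradient = dT/dz * 1000 = 158.9/4920 * 1000 = 32.2967 C/km

32.2967


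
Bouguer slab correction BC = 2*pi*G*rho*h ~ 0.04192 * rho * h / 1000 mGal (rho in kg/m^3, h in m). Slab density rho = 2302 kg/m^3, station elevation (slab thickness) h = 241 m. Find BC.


BC = 0.04192 * rho * h / 1000
= 0.04192 * 2302 * 241 / 1000
= 23.2565 mGal

23.2565


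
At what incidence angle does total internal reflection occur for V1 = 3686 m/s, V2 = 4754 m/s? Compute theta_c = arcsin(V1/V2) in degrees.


V1/V2 = 3686/4754 = 0.775347
theta_c = arcsin(0.775347) = 50.8365 degrees

50.8365


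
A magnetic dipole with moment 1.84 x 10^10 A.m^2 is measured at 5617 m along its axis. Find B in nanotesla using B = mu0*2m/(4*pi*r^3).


m = 1.84 x 10^10 = 18400000000 A.m^2
2m = 36800000000 A.m^2
r^3 = 5617^3 = 177220220113
B = (4pi*10^-7) * 36800000000 / (4*pi * 177220220113) * 1e9
= 46244.243861 / 2227014966298.27 * 1e9
= 20.7651 nT

20.7651


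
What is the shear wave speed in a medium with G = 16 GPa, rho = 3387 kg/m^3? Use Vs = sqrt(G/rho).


Convert G to Pa: G = 16e9 Pa
Compute G/rho = 16e9 / 3387 = 4723944.4937
Vs = sqrt(4723944.4937) = 2173.46 m/s

2173.46


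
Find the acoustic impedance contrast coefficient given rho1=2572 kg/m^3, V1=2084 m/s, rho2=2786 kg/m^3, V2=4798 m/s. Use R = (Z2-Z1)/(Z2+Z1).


Z1 = 2572 * 2084 = 5360048
Z2 = 2786 * 4798 = 13367228
R = (13367228 - 5360048) / (13367228 + 5360048) = 8007180 / 18727276 = 0.4276

0.4276


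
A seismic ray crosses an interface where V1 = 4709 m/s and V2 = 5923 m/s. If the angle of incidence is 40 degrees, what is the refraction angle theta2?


sin(theta1) = sin(40 deg) = 0.642788
sin(theta2) = V2/V1 * sin(theta1) = 5923/4709 * 0.642788 = 0.808501
theta2 = arcsin(0.808501) = 53.9497 degrees

53.9497


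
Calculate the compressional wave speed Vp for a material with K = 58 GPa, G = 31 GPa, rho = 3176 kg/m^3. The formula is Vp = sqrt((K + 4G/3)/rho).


First compute the effective modulus:
K + 4G/3 = 58e9 + 4*31e9/3 = 99333333333.33 Pa
Then divide by density:
99333333333.33 / 3176 = 31276238.4551 Pa/(kg/m^3)
Take the square root:
Vp = sqrt(31276238.4551) = 5592.52 m/s

5592.52


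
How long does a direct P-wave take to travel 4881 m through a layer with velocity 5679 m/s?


t = x / V
= 4881 / 5679
= 0.8595 s

0.8595


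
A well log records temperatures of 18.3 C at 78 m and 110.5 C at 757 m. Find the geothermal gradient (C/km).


dT = 110.5 - 18.3 = 92.2 C
dz = 757 - 78 = 679 m
gradient = dT/dz * 1000 = 92.2/679 * 1000 = 135.7879 C/km

135.7879


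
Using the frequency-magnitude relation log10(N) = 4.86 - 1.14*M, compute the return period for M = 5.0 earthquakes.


log10(N) = 4.86 - 1.14*5.0 = -0.84
N = 10^-0.84 = 0.144544
T = 1/N = 1/0.144544 = 6.9183 years

6.9183


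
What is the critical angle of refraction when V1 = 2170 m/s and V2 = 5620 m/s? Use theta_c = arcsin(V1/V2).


V1/V2 = 2170/5620 = 0.386121
theta_c = arcsin(0.386121) = 22.7134 degrees

22.7134


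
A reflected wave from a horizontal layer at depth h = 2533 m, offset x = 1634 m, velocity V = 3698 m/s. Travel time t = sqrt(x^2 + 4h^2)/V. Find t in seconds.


x^2 + 4h^2 = 1634^2 + 4*2533^2 = 2669956 + 25664356 = 28334312
sqrt(28334312) = 5322.9984
t = 5322.9984 / 3698 = 1.4394 s

1.4394


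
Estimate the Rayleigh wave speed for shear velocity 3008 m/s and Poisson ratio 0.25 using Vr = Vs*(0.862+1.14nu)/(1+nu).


Numerator factor = 0.862 + 1.14*0.25 = 1.147
Denominator = 1 + 0.25 = 1.25
Vr = 3008 * 1.147 / 1.25 = 2760.14 m/s

2760.14


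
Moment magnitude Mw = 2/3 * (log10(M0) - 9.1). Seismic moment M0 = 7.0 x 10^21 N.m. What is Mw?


log10(M0) = log10(7.0 x 10^21) = 21.8451
Mw = 2/3 * (21.8451 - 9.1)
= 2/3 * 12.7451
= 8.5

8.5


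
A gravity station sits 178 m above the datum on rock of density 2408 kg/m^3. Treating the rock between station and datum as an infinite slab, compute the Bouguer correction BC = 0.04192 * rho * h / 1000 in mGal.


BC = 0.04192 * rho * h / 1000
= 0.04192 * 2408 * 178 / 1000
= 17.9679 mGal

17.9679


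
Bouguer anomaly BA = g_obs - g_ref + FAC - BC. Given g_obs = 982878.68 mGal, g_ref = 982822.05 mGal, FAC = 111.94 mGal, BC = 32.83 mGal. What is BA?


BA = g_obs - g_ref + FAC - BC
= 982878.68 - 982822.05 + 111.94 - 32.83
= 135.74 mGal

135.74


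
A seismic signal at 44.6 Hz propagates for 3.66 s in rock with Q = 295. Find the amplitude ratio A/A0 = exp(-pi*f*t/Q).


pi*f*t/Q = pi*44.6*3.66/295 = 1.738376
A/A0 = exp(-1.738376) = 0.175806

0.175806


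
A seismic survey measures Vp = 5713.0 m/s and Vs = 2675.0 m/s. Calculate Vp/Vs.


Vp/Vs = 5713.0 / 2675.0
= 2.1357

2.1357


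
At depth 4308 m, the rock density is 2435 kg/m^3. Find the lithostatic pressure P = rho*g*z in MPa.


P = rho * g * z / 1e6
= 2435 * 9.81 * 4308 / 1e6
= 102906703.8 / 1e6
= 102.9067 MPa

102.9067


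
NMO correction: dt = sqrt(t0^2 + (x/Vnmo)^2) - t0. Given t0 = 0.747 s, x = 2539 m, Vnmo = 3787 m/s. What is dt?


x/Vnmo = 2539/3787 = 0.670452
(x/Vnmo)^2 = 0.449505
t0^2 = 0.558009
sqrt(0.558009 + 0.449505) = 1.00375
dt = 1.00375 - 0.747 = 0.25675

0.25675


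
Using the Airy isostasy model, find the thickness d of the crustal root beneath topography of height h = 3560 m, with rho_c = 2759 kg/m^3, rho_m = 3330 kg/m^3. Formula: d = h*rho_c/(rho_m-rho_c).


rho_m - rho_c = 3330 - 2759 = 571
d = 3560 * 2759 / 571
= 9822040 / 571
= 17201.47 m

17201.47


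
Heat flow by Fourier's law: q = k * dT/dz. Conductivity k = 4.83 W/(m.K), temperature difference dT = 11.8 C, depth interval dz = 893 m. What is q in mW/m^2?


q = k * dT / dz * 1000
= 4.83 * 11.8 / 893 * 1000
= 0.063823 * 1000
= 63.8231 mW/m^2

63.8231


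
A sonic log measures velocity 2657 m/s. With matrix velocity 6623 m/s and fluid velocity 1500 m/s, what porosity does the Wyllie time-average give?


1/V - 1/Vm = 1/2657 - 1/6623 = 0.00022538
1/Vf - 1/Vm = 1/1500 - 1/6623 = 0.00051568
phi = 0.00022538 / 0.00051568 = 0.437

0.437


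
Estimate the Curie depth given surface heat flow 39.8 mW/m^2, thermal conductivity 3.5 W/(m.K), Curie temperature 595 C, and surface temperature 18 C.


T_Curie - T_surf = 595 - 18 = 577 C
Convert q to W/m^2: 39.8 mW/m^2 = 0.0398 W/m^2
d = 577 * 3.5 / 0.0398 = 50741.21 m

50741.21


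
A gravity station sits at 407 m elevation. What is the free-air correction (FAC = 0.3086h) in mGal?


FAC = 0.3086 * h
= 0.3086 * 407
= 125.6002 mGal

125.6002


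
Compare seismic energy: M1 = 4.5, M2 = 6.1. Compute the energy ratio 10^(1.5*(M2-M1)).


M2 - M1 = 6.1 - 4.5 = 1.6
1.5 * 1.6 = 2.4
ratio = 10^2.4 = 251.19

251.19


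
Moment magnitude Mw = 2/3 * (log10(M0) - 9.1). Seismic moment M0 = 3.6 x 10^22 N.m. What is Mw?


log10(M0) = log10(3.6 x 10^22) = 22.5563
Mw = 2/3 * (22.5563 - 9.1)
= 2/3 * 13.4563
= 8.97

8.97


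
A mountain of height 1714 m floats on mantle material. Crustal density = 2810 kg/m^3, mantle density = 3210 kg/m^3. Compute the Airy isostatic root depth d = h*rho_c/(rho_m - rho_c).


rho_m - rho_c = 3210 - 2810 = 400
d = 1714 * 2810 / 400
= 4816340 / 400
= 12040.85 m

12040.85


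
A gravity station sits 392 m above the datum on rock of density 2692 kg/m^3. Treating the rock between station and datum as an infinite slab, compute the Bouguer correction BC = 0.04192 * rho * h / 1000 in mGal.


BC = 0.04192 * rho * h / 1000
= 0.04192 * 2692 * 392 / 1000
= 44.2367 mGal

44.2367


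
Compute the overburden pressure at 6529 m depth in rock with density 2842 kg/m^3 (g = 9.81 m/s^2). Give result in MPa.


P = rho * g * z / 1e6
= 2842 * 9.81 * 6529 / 1e6
= 182028650.58 / 1e6
= 182.0287 MPa

182.0287


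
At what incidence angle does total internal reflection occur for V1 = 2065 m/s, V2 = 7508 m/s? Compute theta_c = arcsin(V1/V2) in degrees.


V1/V2 = 2065/7508 = 0.27504
theta_c = arcsin(0.27504) = 15.9644 degrees

15.9644


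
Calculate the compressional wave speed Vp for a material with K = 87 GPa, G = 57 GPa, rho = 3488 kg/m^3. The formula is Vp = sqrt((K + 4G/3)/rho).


First compute the effective modulus:
K + 4G/3 = 87e9 + 4*57e9/3 = 163000000000.0 Pa
Then divide by density:
163000000000.0 / 3488 = 46731651.3761 Pa/(kg/m^3)
Take the square root:
Vp = sqrt(46731651.3761) = 6836.06 m/s

6836.06


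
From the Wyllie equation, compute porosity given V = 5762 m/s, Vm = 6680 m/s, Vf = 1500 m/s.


1/V - 1/Vm = 1/5762 - 1/6680 = 2.385e-05
1/Vf - 1/Vm = 1/1500 - 1/6680 = 0.00051697
phi = 2.385e-05 / 0.00051697 = 0.0461

0.0461


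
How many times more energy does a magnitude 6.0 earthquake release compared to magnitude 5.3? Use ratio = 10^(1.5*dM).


M2 - M1 = 6.0 - 5.3 = 0.7
1.5 * 0.7 = 1.05
ratio = 10^1.05 = 11.22

11.22


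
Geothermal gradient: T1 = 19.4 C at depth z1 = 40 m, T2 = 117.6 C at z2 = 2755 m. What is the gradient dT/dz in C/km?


dT = 117.6 - 19.4 = 98.2 C
dz = 2755 - 40 = 2715 m
gradient = dT/dz * 1000 = 98.2/2715 * 1000 = 36.1694 C/km

36.1694


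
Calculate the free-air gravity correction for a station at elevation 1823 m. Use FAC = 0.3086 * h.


FAC = 0.3086 * h
= 0.3086 * 1823
= 562.5778 mGal

562.5778


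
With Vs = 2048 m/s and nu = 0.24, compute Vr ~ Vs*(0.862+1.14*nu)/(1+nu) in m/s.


Numerator factor = 0.862 + 1.14*0.24 = 1.1356
Denominator = 1 + 0.24 = 1.24
Vr = 2048 * 1.1356 / 1.24 = 1875.57 m/s

1875.57


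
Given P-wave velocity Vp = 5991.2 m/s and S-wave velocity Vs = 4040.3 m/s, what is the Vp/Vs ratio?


Vp/Vs = 5991.2 / 4040.3
= 1.4829

1.4829


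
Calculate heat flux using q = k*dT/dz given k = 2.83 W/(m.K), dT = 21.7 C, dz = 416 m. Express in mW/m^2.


q = k * dT / dz * 1000
= 2.83 * 21.7 / 416 * 1000
= 0.147623 * 1000
= 147.6226 mW/m^2

147.6226


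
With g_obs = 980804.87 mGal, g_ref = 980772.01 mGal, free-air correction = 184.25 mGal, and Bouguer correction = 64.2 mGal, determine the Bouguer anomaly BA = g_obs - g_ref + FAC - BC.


BA = g_obs - g_ref + FAC - BC
= 980804.87 - 980772.01 + 184.25 - 64.2
= 152.91 mGal

152.91


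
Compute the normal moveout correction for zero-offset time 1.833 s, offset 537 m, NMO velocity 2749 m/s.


x/Vnmo = 537/2749 = 0.195344
(x/Vnmo)^2 = 0.038159
t0^2 = 3.359889
sqrt(3.359889 + 0.038159) = 1.84338
dt = 1.84338 - 1.833 = 0.01038

0.01038


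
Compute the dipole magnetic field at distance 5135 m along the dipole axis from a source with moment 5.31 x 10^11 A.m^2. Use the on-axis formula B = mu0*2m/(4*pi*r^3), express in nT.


m = 5.31 x 10^11 = 531000000000 A.m^2
2m = 1062000000000 A.m^2
r^3 = 5135^3 = 135400835375
B = (4pi*10^-7) * 1062000000000 / (4*pi * 135400835375) * 1e9
= 1334548.559245 / 1701497078816.08 * 1e9
= 784.3378 nT

784.3378


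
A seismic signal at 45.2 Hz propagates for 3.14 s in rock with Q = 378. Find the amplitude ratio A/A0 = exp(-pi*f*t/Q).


pi*f*t/Q = pi*45.2*3.14/378 = 1.179577
A/A0 = exp(-1.179577) = 0.307409

0.307409


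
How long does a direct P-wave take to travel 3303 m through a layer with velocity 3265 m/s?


t = x / V
= 3303 / 3265
= 1.0116 s

1.0116


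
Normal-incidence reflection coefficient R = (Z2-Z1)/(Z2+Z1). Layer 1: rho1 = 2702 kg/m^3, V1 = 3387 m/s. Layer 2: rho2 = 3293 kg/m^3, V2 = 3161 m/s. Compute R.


Z1 = 2702 * 3387 = 9151674
Z2 = 3293 * 3161 = 10409173
R = (10409173 - 9151674) / (10409173 + 9151674) = 1257499 / 19560847 = 0.0643

0.0643


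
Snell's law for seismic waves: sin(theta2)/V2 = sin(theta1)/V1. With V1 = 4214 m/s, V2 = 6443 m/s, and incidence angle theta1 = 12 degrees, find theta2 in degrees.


sin(theta1) = sin(12 deg) = 0.207912
sin(theta2) = V2/V1 * sin(theta1) = 6443/4214 * 0.207912 = 0.317887
theta2 = arcsin(0.317887) = 18.5352 degrees

18.5352


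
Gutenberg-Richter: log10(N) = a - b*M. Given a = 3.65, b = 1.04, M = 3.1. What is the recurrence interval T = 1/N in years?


log10(N) = 3.65 - 1.04*3.1 = 0.426
N = 10^0.426 = 2.666859
T = 1/N = 1/2.666859 = 0.375 years

0.375


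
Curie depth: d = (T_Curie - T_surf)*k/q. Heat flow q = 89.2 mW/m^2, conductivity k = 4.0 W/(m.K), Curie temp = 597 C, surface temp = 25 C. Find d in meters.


T_Curie - T_surf = 597 - 25 = 572 C
Convert q to W/m^2: 89.2 mW/m^2 = 0.0892 W/m^2
d = 572 * 4.0 / 0.0892 = 25650.22 m

25650.22


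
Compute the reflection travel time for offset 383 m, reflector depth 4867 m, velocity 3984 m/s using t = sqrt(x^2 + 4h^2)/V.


x^2 + 4h^2 = 383^2 + 4*4867^2 = 146689 + 94750756 = 94897445
sqrt(94897445) = 9741.532
t = 9741.532 / 3984 = 2.4452 s

2.4452


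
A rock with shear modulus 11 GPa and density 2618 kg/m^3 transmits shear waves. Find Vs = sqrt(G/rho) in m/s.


Convert G to Pa: G = 11e9 Pa
Compute G/rho = 11e9 / 2618 = 4201680.6723
Vs = sqrt(4201680.6723) = 2049.8 m/s

2049.8


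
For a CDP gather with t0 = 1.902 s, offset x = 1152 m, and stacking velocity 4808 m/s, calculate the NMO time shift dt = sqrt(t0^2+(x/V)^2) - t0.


x/Vnmo = 1152/4808 = 0.239601
(x/Vnmo)^2 = 0.057408
t0^2 = 3.617604
sqrt(3.617604 + 0.057408) = 1.917032
dt = 1.917032 - 1.902 = 0.015032

0.015032


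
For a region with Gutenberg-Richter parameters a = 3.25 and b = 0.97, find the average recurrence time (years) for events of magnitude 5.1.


log10(N) = 3.25 - 0.97*5.1 = -1.697
N = 10^-1.697 = 0.020091
T = 1/N = 1/0.020091 = 49.7737 years

49.7737


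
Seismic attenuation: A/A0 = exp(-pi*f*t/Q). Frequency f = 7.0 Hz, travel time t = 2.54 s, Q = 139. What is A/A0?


pi*f*t/Q = pi*7.0*2.54/139 = 0.401853
A/A0 = exp(-0.401853) = 0.669079

0.669079


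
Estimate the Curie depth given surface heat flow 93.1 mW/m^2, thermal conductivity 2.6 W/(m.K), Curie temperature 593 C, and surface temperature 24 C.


T_Curie - T_surf = 593 - 24 = 569 C
Convert q to W/m^2: 93.1 mW/m^2 = 0.0931 W/m^2
d = 569 * 2.6 / 0.0931 = 15890.44 m

15890.44


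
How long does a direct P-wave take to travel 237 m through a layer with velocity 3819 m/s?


t = x / V
= 237 / 3819
= 0.0621 s

0.0621


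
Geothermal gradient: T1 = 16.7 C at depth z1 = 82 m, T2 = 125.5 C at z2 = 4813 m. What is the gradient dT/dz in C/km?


dT = 125.5 - 16.7 = 108.8 C
dz = 4813 - 82 = 4731 m
gradient = dT/dz * 1000 = 108.8/4731 * 1000 = 22.9973 C/km

22.9973


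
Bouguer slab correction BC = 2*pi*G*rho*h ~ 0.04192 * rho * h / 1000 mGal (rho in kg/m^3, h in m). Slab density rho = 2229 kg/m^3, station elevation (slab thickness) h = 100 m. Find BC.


BC = 0.04192 * rho * h / 1000
= 0.04192 * 2229 * 100 / 1000
= 9.344 mGal

9.344


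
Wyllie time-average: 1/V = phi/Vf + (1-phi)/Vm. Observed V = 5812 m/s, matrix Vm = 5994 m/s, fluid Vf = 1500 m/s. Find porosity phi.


1/V - 1/Vm = 1/5812 - 1/5994 = 5.22e-06
1/Vf - 1/Vm = 1/1500 - 1/5994 = 0.00049983
phi = 5.22e-06 / 0.00049983 = 0.0105

0.0105


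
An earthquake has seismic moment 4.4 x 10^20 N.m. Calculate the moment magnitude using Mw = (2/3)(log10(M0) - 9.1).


log10(M0) = log10(4.4 x 10^20) = 20.6435
Mw = 2/3 * (20.6435 - 9.1)
= 2/3 * 11.5435
= 7.7

7.7


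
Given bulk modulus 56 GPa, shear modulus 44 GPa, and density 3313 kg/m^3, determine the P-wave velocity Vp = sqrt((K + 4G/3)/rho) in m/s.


First compute the effective modulus:
K + 4G/3 = 56e9 + 4*44e9/3 = 114666666666.67 Pa
Then divide by density:
114666666666.67 / 3313 = 34611127.8801 Pa/(kg/m^3)
Take the square root:
Vp = sqrt(34611127.8801) = 5883.12 m/s

5883.12


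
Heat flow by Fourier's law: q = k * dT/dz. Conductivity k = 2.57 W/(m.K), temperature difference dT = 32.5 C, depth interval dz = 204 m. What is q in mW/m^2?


q = k * dT / dz * 1000
= 2.57 * 32.5 / 204 * 1000
= 0.409436 * 1000
= 409.4363 mW/m^2

409.4363


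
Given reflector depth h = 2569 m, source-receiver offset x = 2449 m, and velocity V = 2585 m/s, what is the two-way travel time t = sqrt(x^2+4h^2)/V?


x^2 + 4h^2 = 2449^2 + 4*2569^2 = 5997601 + 26399044 = 32396645
sqrt(32396645) = 5691.8051
t = 5691.8051 / 2585 = 2.2019 s

2.2019


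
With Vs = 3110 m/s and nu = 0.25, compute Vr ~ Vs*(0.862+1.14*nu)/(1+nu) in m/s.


Numerator factor = 0.862 + 1.14*0.25 = 1.147
Denominator = 1 + 0.25 = 1.25
Vr = 3110 * 1.147 / 1.25 = 2853.74 m/s

2853.74


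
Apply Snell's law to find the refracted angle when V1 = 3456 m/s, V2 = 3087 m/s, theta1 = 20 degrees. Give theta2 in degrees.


sin(theta1) = sin(20 deg) = 0.34202
sin(theta2) = V2/V1 * sin(theta1) = 3087/3456 * 0.34202 = 0.305502
theta2 = arcsin(0.305502) = 17.7884 degrees

17.7884


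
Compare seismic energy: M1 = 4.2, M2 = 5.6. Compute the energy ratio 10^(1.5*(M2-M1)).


M2 - M1 = 5.6 - 4.2 = 1.4
1.5 * 1.4 = 2.1
ratio = 10^2.1 = 125.89

125.89


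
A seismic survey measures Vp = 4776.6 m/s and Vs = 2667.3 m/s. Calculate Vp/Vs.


Vp/Vs = 4776.6 / 2667.3
= 1.7908

1.7908


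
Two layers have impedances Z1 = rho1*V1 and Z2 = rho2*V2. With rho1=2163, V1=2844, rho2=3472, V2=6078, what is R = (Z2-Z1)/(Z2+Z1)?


Z1 = 2163 * 2844 = 6151572
Z2 = 3472 * 6078 = 21102816
R = (21102816 - 6151572) / (21102816 + 6151572) = 14951244 / 27254388 = 0.5486

0.5486


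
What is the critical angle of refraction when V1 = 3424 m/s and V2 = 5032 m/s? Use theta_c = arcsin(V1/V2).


V1/V2 = 3424/5032 = 0.680445
theta_c = arcsin(0.680445) = 42.8784 degrees

42.8784


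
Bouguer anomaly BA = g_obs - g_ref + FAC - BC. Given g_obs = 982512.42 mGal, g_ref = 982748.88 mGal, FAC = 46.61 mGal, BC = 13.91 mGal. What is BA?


BA = g_obs - g_ref + FAC - BC
= 982512.42 - 982748.88 + 46.61 - 13.91
= -203.76 mGal

-203.76


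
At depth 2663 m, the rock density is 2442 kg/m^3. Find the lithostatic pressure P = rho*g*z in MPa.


P = rho * g * z / 1e6
= 2442 * 9.81 * 2663 / 1e6
= 63794881.26 / 1e6
= 63.7949 MPa

63.7949


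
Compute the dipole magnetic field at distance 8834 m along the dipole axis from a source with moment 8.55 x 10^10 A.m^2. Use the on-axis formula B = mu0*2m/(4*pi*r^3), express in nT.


m = 8.55 x 10^10 = 85500000000 A.m^2
2m = 171000000000 A.m^2
r^3 = 8834^3 = 689401437704
B = (4pi*10^-7) * 171000000000 / (4*pi * 689401437704) * 1e9
= 214884.937506 / 8663273968260.51 * 1e9
= 24.8041 nT

24.8041


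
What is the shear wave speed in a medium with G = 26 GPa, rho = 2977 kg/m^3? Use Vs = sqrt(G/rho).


Convert G to Pa: G = 26e9 Pa
Compute G/rho = 26e9 / 2977 = 8733624.4541
Vs = sqrt(8733624.4541) = 2955.27 m/s

2955.27


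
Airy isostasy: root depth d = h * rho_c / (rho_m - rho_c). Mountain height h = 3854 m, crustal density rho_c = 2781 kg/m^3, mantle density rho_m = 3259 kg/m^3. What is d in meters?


rho_m - rho_c = 3259 - 2781 = 478
d = 3854 * 2781 / 478
= 10717974 / 478
= 22422.54 m

22422.54


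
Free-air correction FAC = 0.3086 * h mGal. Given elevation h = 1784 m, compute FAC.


FAC = 0.3086 * h
= 0.3086 * 1784
= 550.5424 mGal

550.5424


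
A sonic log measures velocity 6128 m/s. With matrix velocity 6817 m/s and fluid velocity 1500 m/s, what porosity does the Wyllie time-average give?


1/V - 1/Vm = 1/6128 - 1/6817 = 1.649e-05
1/Vf - 1/Vm = 1/1500 - 1/6817 = 0.00051997
phi = 1.649e-05 / 0.00051997 = 0.0317

0.0317


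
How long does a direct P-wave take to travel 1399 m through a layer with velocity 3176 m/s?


t = x / V
= 1399 / 3176
= 0.4405 s

0.4405


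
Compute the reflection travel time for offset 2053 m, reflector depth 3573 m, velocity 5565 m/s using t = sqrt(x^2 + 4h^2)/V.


x^2 + 4h^2 = 2053^2 + 4*3573^2 = 4214809 + 51065316 = 55280125
sqrt(55280125) = 7435.0605
t = 7435.0605 / 5565 = 1.336 s

1.336


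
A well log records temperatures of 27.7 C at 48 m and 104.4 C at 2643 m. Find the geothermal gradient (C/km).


dT = 104.4 - 27.7 = 76.7 C
dz = 2643 - 48 = 2595 m
gradient = dT/dz * 1000 = 76.7/2595 * 1000 = 29.5568 C/km

29.5568


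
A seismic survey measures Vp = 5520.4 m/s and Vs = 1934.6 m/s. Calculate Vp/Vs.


Vp/Vs = 5520.4 / 1934.6
= 2.8535

2.8535


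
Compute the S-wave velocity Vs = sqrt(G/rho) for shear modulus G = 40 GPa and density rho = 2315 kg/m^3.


Convert G to Pa: G = 40e9 Pa
Compute G/rho = 40e9 / 2315 = 17278617.7106
Vs = sqrt(17278617.7106) = 4156.76 m/s

4156.76


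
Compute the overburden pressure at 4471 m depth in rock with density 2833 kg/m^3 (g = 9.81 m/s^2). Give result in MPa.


P = rho * g * z / 1e6
= 2833 * 9.81 * 4471 / 1e6
= 124256824.83 / 1e6
= 124.2568 MPa

124.2568


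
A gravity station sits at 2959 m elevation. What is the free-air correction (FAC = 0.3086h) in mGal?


FAC = 0.3086 * h
= 0.3086 * 2959
= 913.1474 mGal

913.1474


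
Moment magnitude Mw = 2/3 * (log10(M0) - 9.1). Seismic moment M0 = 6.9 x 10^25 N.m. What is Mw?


log10(M0) = log10(6.9 x 10^25) = 25.8388
Mw = 2/3 * (25.8388 - 9.1)
= 2/3 * 16.7388
= 11.16

11.16


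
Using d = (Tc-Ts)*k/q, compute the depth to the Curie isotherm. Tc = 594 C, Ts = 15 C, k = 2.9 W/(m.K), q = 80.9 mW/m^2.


T_Curie - T_surf = 594 - 15 = 579 C
Convert q to W/m^2: 80.9 mW/m^2 = 0.0809 W/m^2
d = 579 * 2.9 / 0.0809 = 20755.25 m

20755.25


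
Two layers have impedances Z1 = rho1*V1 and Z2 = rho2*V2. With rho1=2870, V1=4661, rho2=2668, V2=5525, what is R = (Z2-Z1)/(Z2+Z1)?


Z1 = 2870 * 4661 = 13377070
Z2 = 2668 * 5525 = 14740700
R = (14740700 - 13377070) / (14740700 + 13377070) = 1363630 / 28117770 = 0.0485

0.0485


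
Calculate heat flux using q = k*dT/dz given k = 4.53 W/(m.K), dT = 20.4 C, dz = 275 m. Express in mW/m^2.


q = k * dT / dz * 1000
= 4.53 * 20.4 / 275 * 1000
= 0.336044 * 1000
= 336.0436 mW/m^2

336.0436


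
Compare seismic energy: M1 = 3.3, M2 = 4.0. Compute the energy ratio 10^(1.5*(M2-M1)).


M2 - M1 = 4.0 - 3.3 = 0.7
1.5 * 0.7 = 1.05
ratio = 10^1.05 = 11.22

11.22


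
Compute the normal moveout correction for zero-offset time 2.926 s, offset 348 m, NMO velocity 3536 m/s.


x/Vnmo = 348/3536 = 0.098416
(x/Vnmo)^2 = 0.009686
t0^2 = 8.561476
sqrt(8.561476 + 0.009686) = 2.927655
dt = 2.927655 - 2.926 = 0.001655

0.001655


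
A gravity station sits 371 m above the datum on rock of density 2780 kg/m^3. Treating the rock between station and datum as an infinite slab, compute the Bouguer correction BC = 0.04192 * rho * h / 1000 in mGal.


BC = 0.04192 * rho * h / 1000
= 0.04192 * 2780 * 371 / 1000
= 43.2354 mGal

43.2354


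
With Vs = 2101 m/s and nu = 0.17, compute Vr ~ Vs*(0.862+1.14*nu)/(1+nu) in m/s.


Numerator factor = 0.862 + 1.14*0.17 = 1.0558
Denominator = 1 + 0.17 = 1.17
Vr = 2101 * 1.0558 / 1.17 = 1895.93 m/s

1895.93


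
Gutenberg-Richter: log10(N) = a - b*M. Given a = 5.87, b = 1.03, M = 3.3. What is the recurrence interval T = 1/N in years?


log10(N) = 5.87 - 1.03*3.3 = 2.471
N = 10^2.471 = 295.801247
T = 1/N = 1/295.801247 = 0.0034 years

0.0034


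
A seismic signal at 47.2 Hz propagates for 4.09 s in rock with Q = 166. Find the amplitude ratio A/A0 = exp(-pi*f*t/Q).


pi*f*t/Q = pi*47.2*4.09/166 = 3.653483
A/A0 = exp(-3.653483) = 0.025901

0.025901


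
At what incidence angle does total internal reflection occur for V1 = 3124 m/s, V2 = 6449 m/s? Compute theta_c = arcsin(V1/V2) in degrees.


V1/V2 = 3124/6449 = 0.484416
theta_c = arcsin(0.484416) = 28.9742 degrees

28.9742


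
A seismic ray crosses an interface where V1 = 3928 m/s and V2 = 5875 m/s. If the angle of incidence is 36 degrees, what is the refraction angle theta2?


sin(theta1) = sin(36 deg) = 0.587785
sin(theta2) = V2/V1 * sin(theta1) = 5875/3928 * 0.587785 = 0.879134
theta2 = arcsin(0.879134) = 61.5381 degrees

61.5381


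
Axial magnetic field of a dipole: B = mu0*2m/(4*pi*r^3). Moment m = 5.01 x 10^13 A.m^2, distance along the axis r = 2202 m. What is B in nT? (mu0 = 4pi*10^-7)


m = 5.01 x 10^13 = 50100000000000 A.m^2
2m = 100200000000000 A.m^2
r^3 = 2202^3 = 10677066408
B = (4pi*10^-7) * 100200000000000 / (4*pi * 10677066408) * 1e9
= 125915033.555879 / 134171973557.05 * 1e9
= 938460.0242 nT

938460.0242
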